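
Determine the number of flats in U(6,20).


Flats of U(6,20): every subset of size < 6 is a flat, plus E itself.
Count = C(20,0) + C(20,1) + C(20,2) + C(20,3) + C(20,4) + C(20,5) + 1
     = 1 + 20 + 190 + 1140 + 4845 + 15504 + 1
     = 21701.

21701


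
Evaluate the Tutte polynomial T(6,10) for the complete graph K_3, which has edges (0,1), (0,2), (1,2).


T(K_3; x,y) = x^2 + x + y.
T(6,10) = 36 + 6 + 10 = 52.

52


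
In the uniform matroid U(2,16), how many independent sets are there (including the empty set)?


Independent sets of U(2,16) are all subsets of size <= 2.
Count = (16 choose 0) + (16 choose 1) + (16 choose 2)
     = 1 + 16 + 120
     = 137.

137


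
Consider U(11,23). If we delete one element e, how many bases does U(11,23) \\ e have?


Deleting e from U(11,23) gives U(11,22) since n > r.
Bases of U(11,22) = C(22,11) = 705432.

705432


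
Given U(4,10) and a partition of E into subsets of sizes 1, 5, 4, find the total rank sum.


r(Ai) = min(|Ai|, 4) for each part.
Sum = min(1,4) + min(5,4) + min(4,4)
    = 1 + 4 + 4
    = 9.

9


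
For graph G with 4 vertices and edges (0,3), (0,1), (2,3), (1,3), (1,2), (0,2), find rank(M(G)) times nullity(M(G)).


r(M) = |V| - c = 4 - 1 = 3.
nullity = |E| - r(M) = 6 - 3 = 3.
Product = 3 * 3 = 9.

9


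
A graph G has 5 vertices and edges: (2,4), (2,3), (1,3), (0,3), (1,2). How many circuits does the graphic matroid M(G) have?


A circuit in a graphic matroid = edge set of a simple cycle.
G has 5 vertices and 5 edges.
Enumerating all minimal edge subsets forming cycles...
Total circuits found: 1.

1


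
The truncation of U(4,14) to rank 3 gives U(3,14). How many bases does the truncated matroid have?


Truncating U(4,14) to rank 3 gives U(3,14).
Bases of U(3,14) are all 3-element subsets of 14 elements.
Number of bases = C(14,3) = 14! / (3! * 11!) = 364.

364


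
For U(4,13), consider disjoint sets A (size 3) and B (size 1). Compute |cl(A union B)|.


|A union B| = 3 + 1 = 4 (disjoint).
In U(4,13), cl(S) = S if |S| < 4, else cl(S) = E.
Since 4 >= 4, cl(A union B) = E.
|cl(A union B)| = 13.

13


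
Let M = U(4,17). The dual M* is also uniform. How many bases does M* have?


The dual of U(r,n) is U(n-r, n) = U(13,17).
Bases of U(13,17) are all (13)-element subsets.
|B(M*)| = (17 choose 13) = 2380.

2380


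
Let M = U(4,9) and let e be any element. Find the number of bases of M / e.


Contracting e from U(4,9) gives U(3,8).
Bases of U(3,8) = (8 choose 3) = 56.

56


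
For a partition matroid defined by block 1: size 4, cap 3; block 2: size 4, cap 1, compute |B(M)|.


A basis picks exactly ci elements from block i.
Number of bases = product of C(|Si|, ci).
= C(4,3) * C(4,1)
= 4 * 4
= 16.

16


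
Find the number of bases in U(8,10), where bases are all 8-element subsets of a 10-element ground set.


Bases of U(8,10) are all 8-element subsets of the 10-element ground set.
Number of bases = C(10,8).
C(10,8) = 45.

45


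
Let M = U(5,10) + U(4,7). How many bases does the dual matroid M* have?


(M1+M2)* = M1* + M2*.
M1* = U(5,10), bases: C(10,5) = 252.
M2* = U(3,7), bases: C(7,3) = 35.
|B(M*)| = 252 * 35 = 8820.

8820


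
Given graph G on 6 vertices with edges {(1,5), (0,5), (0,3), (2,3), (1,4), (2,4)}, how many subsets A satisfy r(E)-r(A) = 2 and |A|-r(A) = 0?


R(x,y) = sum over A in 2^E of x^(r(E)-r(A)) * y^(|A|-r(A)).
G has 6 vertices, 6 edges. r(E) = 5.
Enumerate all 2^6 = 64 subsets.
Count subsets with r(E)-r(A)=2 and |A|-r(A)=0: 20.

20


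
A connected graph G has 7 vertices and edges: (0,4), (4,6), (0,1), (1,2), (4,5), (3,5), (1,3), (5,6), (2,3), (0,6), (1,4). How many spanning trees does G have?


By Kirchhoff's matrix tree theorem, the number of spanning trees equals
the determinant of any cofactor of the Laplacian matrix L.
G has 7 vertices and 11 edges.
Computing the (6 x 6) cofactor determinant gives 177.

177


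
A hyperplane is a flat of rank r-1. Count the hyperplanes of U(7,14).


Hyperplanes of U(7,14) are flats of rank 6.
In a uniform matroid, these are exactly the (6)-element subsets.
Count = C(14,6) = 14! / (6! * 8!) = 3003.

3003


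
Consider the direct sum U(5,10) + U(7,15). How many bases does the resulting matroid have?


Bases of a direct sum M1 + M2: |B| = |B(M1)| * |B(M2)|.
|B(U(5,10))| = C(10,5) = 252.
|B(U(7,15))| = C(15,7) = 6435.
Total bases = 252 * 6435 = 1621620.

1621620


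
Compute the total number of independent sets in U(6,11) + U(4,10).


For a direct sum, |I(M1+M2)| = |I(M1)| * |I(M2)|.
|I(U(6,11))| = sum C(11,k) for k=0..6 = 1486.
|I(U(4,10))| = sum C(10,k) for k=0..4 = 386.
Total = 1486 * 386 = 573596.

573596


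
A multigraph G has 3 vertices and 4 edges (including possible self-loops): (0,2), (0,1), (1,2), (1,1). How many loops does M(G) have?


In a graphic matroid, a loop is a self-loop edge (u,u) with rank 0.
Examining all 4 edges for self-loops...
Self-loops found: (1,1)
Number of loops = 1.

1


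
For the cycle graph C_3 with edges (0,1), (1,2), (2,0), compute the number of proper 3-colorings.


P(C_3, k) = (k-1)^3 + (-1)^3*(k-1).
P(3) = (2)^3 - 2
= 8 - 2 = 6.

6


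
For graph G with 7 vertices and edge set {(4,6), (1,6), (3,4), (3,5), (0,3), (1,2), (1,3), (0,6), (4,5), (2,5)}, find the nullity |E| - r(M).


Cycle rank (nullity) = |E| - r(M) = |E| - (|V| - c).
|E| = 10, |V| = 7, c = 1.
Nullity = 10 - (7 - 1) = 10 - 6 = 4.

4


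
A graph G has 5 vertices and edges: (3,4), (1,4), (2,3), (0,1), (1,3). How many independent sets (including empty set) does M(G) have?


An independent set in a graphic matroid is an acyclic edge subset.
G has 5 vertices and 5 edges.
Enumerate all 2^5 = 32 subsets, checking for acyclicity.
Total independent sets = 28.

28


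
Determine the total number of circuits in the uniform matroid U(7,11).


In U(7,11), circuits are the (8)-element subsets.
Any set of 8 elements is dependent, and removing any one element gives
an independent set of size 7, so it is a minimal dependent set.
Number of circuits = (11 choose 8) = 165.

165


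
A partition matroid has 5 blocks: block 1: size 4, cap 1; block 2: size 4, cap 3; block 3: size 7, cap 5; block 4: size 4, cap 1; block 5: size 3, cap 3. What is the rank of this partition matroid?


Rank of a partition matroid = sum of min(|Si|, ci) for each block.
= min(4,1) + min(4,3) + min(7,5) + min(4,1) + min(3,3)
= 1 + 3 + 5 + 1 + 3
= 13.

13


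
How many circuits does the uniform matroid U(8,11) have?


In U(8,11), circuits are the (9)-element subsets.
Any set of 9 elements is dependent, and removing any one element gives
an independent set of size 8, so it is a minimal dependent set.
Number of circuits = C(11,9) = 55.

55


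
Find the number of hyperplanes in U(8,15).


Hyperplanes of U(8,15) are flats of rank 7.
In a uniform matroid, these are exactly the (7)-element subsets.
Count = C(15,7) = 6435.

6435


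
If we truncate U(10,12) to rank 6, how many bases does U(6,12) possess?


Truncating U(10,12) to rank 6 gives U(6,12).
Bases of U(6,12) are all 6-element subsets of 12 elements.
Number of bases = C(12,6) = 12! / (6! * 6!) = 924.

924


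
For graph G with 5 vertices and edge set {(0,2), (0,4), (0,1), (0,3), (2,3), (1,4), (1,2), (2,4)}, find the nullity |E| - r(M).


Cycle rank (nullity) = |E| - r(M) = |E| - (|V| - c).
|E| = 8, |V| = 5, c = 1.
Nullity = 8 - (5 - 1) = 8 - 4 = 4.

4


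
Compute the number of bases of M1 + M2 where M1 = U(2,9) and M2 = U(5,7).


Bases of a direct sum M1 + M2: |B| = |B(M1)| * |B(M2)|.
|B(U(2,9))| = C(9,2) = 36.
|B(U(5,7))| = C(7,5) = 21.
Total bases = 36 * 21 = 756.

756


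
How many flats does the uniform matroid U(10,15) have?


Flats of U(10,15): every subset of size < 10 is a flat, plus E itself.
Count = (15 choose 0) + (15 choose 1) + (15 choose 2) + (15 choose 3) + (15 choose 4) + (15 choose 5) + (15 choose 6) + (15 choose 7) + (15 choose 8) + (15 choose 9) + 1
     = 1 + 15 + 105 + 455 + 1365 + 3003 + 5005 + 6435 + 6435 + 5005 + 1
     = 27825.

27825


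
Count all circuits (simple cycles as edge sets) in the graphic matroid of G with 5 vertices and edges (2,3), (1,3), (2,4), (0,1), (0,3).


A circuit in a graphic matroid = edge set of a simple cycle.
G has 5 vertices and 5 edges.
Enumerating all minimal edge subsets forming cycles...
Total circuits found: 1.

1


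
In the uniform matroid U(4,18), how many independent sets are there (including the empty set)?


Independent sets of U(4,18) are all subsets of size <= 4.
Count = (18 choose 0) + (18 choose 1) + (18 choose 2) + (18 choose 3) + (18 choose 4)
     = 1 + 18 + 153 + 816 + 3060
     = 4048.

4048


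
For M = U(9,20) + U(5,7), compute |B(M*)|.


(M1+M2)* = M1* + M2*.
M1* = U(11,20), bases: C(20,11) = 167960.
M2* = U(2,7), bases: C(7,2) = 21.
|B(M*)| = 167960 * 21 = 3527160.

3527160


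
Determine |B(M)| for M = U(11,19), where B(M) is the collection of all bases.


Bases of U(11,19) are all 11-element subsets of the 19-element ground set.
Number of bases = C(19,11).
(19 choose 11) = 75582.

75582


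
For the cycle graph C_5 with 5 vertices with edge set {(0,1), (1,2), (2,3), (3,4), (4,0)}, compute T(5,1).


T(C_5; x,y) = x + x^2 + ... + x^(4) + y.
T(5,1) = 5^1 + 5^2 + 5^3 + 5^4 + 1
= 5 + 25 + 125 + 625 + 1
= 781.

781


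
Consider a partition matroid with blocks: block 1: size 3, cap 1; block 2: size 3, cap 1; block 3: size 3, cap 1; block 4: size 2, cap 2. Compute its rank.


Rank of a partition matroid = sum of min(|Si|, ci) for each block.
= min(3,1) + min(3,1) + min(3,1) + min(2,2)
= 1 + 1 + 1 + 2
= 5.

5


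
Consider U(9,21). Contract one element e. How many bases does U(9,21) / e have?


Contracting e from U(9,21) gives U(8,20).
Bases of U(8,20) = (20 choose 8) = 125970.

125970


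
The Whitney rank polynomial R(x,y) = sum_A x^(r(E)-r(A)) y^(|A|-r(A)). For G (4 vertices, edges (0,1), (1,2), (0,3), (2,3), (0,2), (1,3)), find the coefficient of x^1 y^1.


R(x,y) = sum over A in 2^E of x^(r(E)-r(A)) * y^(|A|-r(A)).
G has 4 vertices, 6 edges. r(E) = 3.
Enumerate all 2^6 = 64 subsets.
Count subsets with r(E)-r(A)=1 and |A|-r(A)=1: 4.

4


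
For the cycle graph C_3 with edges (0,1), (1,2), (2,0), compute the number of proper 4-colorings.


P(C_3, k) = (k-1)^3 + (-1)^3*(k-1).
P(4) = (3)^3 - 3
= 27 - 3 = 24.

24


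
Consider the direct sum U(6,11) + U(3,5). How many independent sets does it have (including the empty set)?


For a direct sum, |I(M1+M2)| = |I(M1)| * |I(M2)|.
|I(U(6,11))| = sum C(11,k) for k=0..6 = 1486.
|I(U(3,5))| = sum C(5,k) for k=0..3 = 26.
Total = 1486 * 26 = 38636.

38636


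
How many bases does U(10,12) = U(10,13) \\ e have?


Deleting e from U(10,13) gives U(10,12) since n > r.
Bases of U(10,12) = C(12,10) = 66.

66


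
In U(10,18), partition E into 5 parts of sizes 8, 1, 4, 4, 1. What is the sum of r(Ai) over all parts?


r(Ai) = min(|Ai|, 10) for each part.
Sum = min(8,10) + min(1,10) + min(4,10) + min(4,10) + min(1,10)
    = 8 + 1 + 4 + 4 + 1
    = 18.

18


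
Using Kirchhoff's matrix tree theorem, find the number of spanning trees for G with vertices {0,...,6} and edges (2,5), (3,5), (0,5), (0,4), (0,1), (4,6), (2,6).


By Kirchhoff's matrix tree theorem, the number of spanning trees equals
the determinant of any cofactor of the Laplacian matrix L.
G has 7 vertices and 7 edges.
Computing the (6 x 6) cofactor determinant gives 5.

5


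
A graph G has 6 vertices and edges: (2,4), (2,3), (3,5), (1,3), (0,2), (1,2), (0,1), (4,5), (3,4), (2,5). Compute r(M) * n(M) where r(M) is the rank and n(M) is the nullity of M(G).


r(M) = |V| - c = 6 - 1 = 5.
nullity = |E| - r(M) = 10 - 5 = 5.
Product = 5 * 5 = 25.

25


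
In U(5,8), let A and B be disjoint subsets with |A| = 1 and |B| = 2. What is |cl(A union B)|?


|A union B| = 1 + 2 = 3 (disjoint).
In U(5,8), cl(S) = S if |S| < 5, else cl(S) = E.
Since 3 < 5, cl(A union B) = A union B.
|cl(A union B)| = 3.

3


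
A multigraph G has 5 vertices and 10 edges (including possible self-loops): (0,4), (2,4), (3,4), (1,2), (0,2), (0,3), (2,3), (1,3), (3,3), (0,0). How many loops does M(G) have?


In a graphic matroid, a loop is a self-loop edge (u,u) with rank 0.
Examining all 10 edges for self-loops...
Self-loops found: (3,3), (0,0)
Number of loops = 2.

2


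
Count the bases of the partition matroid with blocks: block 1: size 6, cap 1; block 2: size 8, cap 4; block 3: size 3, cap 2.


A basis picks exactly ci elements from block i.
Number of bases = product of C(|Si|, ci).
= C(6,1) * C(8,4) * C(3,2)
= 6 * 70 * 3
= 1260.

1260


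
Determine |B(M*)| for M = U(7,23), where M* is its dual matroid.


The dual of U(r,n) is U(n-r, n) = U(16,23).
Bases of U(16,23) are all (16)-element subsets.
|B(M*)| = C(23,16) = 245157.

245157


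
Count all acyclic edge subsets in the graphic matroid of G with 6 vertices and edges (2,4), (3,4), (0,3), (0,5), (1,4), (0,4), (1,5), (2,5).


An independent set in a graphic matroid is an acyclic edge subset.
G has 6 vertices and 8 edges.
Enumerate all 2^8 = 256 subsets, checking for acyclicity.
Total independent sets = 186.

186


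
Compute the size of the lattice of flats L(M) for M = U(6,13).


Flats of U(6,13): every subset of size < 6 is a flat, plus E itself.
Count = C(13,0) + C(13,1) + C(13,2) + C(13,3) + C(13,4) + C(13,5) + 1
     = 1 + 13 + 78 + 286 + 715 + 1287 + 1
     = 2381.

2381


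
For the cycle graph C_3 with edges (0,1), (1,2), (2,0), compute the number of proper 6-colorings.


P(C_3, k) = (k-1)^3 + (-1)^3*(k-1).
P(6) = (5)^3 - 5
= 125 - 5 = 120.

120


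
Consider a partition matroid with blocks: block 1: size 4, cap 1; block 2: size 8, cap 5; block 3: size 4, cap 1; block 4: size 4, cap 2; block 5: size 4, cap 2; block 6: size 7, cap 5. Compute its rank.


Rank of a partition matroid = sum of min(|Si|, ci) for each block.
= min(4,1) + min(8,5) + min(4,1) + min(4,2) + min(4,2) + min(7,5)
= 1 + 5 + 1 + 2 + 2 + 5
= 16.

16


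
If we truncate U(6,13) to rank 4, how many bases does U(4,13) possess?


Truncating U(6,13) to rank 4 gives U(4,13).
Bases of U(4,13) are all 4-element subsets of 13 elements.
Number of bases = C(13,4) = 13! / (4! * 9!) = 715.

715


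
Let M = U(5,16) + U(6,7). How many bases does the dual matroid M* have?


(M1+M2)* = M1* + M2*.
M1* = U(11,16), bases: C(16,11) = 4368.
M2* = U(1,7), bases: C(7,1) = 7.
|B(M*)| = 4368 * 7 = 30576.

30576


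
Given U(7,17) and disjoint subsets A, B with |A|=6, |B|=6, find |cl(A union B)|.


|A union B| = 6 + 6 = 12 (disjoint).
In U(7,17), cl(S) = S if |S| < 7, else cl(S) = E.
Since 12 >= 7, cl(A union B) = E.
|cl(A union B)| = 17.

17


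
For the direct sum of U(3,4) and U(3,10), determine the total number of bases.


Bases of a direct sum M1 + M2: |B| = |B(M1)| * |B(M2)|.
|B(U(3,4))| = C(4,3) = 4.
|B(U(3,10))| = C(10,3) = 120.
Total bases = 4 * 120 = 480.

480


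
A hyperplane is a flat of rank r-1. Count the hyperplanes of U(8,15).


Hyperplanes of U(8,15) are flats of rank 7.
In a uniform matroid, these are exactly the (7)-element subsets.
Count = (15 choose 7) = 6435.

6435


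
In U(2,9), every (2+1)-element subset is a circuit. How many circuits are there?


In U(2,9), circuits are the (3)-element subsets.
Any set of 3 elements is dependent, and removing any one element gives
an independent set of size 2, so it is a minimal dependent set.
Number of circuits = C(9,3) = (9 * 8 * 7) / (1 * 2 * 3) = 84.

84


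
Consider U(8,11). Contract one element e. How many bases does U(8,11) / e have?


Contracting e from U(8,11) gives U(7,10).
Bases of U(7,10) = C(10,7) = 10! / (7! * 3!) = 120.

120


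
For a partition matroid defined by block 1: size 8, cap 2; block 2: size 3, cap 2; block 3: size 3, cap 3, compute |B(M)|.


A basis picks exactly ci elements from block i.
Number of bases = product of C(|Si|, ci).
= C(8,2) * C(3,2) * C(3,3)
= 28 * 3 * 1
= 84.

84


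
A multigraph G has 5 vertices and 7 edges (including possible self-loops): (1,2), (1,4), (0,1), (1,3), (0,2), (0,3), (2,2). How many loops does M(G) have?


In a graphic matroid, a loop is a self-loop edge (u,u) with rank 0.
Examining all 7 edges for self-loops...
Self-loops found: (2,2)
Number of loops = 1.

1


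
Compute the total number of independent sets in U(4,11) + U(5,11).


For a direct sum, |I(M1+M2)| = |I(M1)| * |I(M2)|.
|I(U(4,11))| = sum C(11,k) for k=0..4 = 562.
|I(U(5,11))| = sum C(11,k) for k=0..5 = 1024.
Total = 562 * 1024 = 575488.

575488


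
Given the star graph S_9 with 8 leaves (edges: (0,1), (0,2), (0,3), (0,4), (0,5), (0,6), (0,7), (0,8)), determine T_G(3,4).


A star on 9 vertices is a tree with 8 edges.
T(x,y) = x^(8) for any tree.
T(3,4) = 3^8 = 6561.

6561


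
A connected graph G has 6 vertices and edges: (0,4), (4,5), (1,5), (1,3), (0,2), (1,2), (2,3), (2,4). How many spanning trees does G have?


By Kirchhoff's matrix tree theorem, the number of spanning trees equals
the determinant of any cofactor of the Laplacian matrix L.
G has 6 vertices and 8 edges.
Computing the (5 x 5) cofactor determinant gives 30.

30


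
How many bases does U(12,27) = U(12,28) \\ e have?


Deleting e from U(12,28) gives U(12,27) since n > r.
Bases of U(12,27) = C(27,12) = 27! / (12! * 15!) = 17383860.

17383860


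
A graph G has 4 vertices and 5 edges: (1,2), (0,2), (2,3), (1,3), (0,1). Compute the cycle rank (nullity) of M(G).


Cycle rank (nullity) = |E| - r(M) = |E| - (|V| - c).
|E| = 5, |V| = 4, c = 1.
Nullity = 5 - (4 - 1) = 5 - 3 = 2.

2


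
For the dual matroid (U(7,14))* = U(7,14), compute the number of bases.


The dual of U(r,n) is U(n-r, n) = U(7,14).
Bases of U(7,14) are all (7)-element subsets.
|B(M*)| = (14 choose 7) = 3432.

3432


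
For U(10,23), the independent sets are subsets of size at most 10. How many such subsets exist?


Independent sets of U(10,23) are all subsets of size <= 10.
Count = C(23,0) + C(23,1) + C(23,2) + C(23,3) + C(23,4) + C(23,5) + C(23,6) + C(23,7) + C(23,8) + C(23,9) + C(23,10)
     = 1 + 23 + 253 + 1771 + 8855 + 33649 + 100947 + 245157 + 490314 + 817190 + 1144066
     = 2842226.

2842226


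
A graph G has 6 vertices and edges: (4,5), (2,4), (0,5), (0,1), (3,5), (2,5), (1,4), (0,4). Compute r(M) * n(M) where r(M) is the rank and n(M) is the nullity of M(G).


r(M) = |V| - c = 6 - 1 = 5.
nullity = |E| - r(M) = 8 - 5 = 3.
Product = 5 * 3 = 15.

15


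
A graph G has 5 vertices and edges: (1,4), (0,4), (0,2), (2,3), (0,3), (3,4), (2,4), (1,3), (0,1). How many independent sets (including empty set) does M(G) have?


An independent set in a graphic matroid is an acyclic edge subset.
G has 5 vertices and 9 edges.
Enumerate all 2^9 = 512 subsets, checking for acyclicity.
Total independent sets = 198.

198


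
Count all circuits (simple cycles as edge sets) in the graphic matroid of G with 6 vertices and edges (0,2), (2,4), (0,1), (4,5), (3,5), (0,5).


A circuit in a graphic matroid = edge set of a simple cycle.
G has 6 vertices and 6 edges.
Enumerating all minimal edge subsets forming cycles...
Total circuits found: 1.

1


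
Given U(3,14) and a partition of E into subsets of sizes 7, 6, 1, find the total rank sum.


r(Ai) = min(|Ai|, 3) for each part.
Sum = min(7,3) + min(6,3) + min(1,3)
    = 3 + 3 + 1
    = 7.

7


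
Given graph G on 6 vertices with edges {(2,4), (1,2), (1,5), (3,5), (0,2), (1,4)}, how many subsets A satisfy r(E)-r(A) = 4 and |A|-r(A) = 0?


R(x,y) = sum over A in 2^E of x^(r(E)-r(A)) * y^(|A|-r(A)).
G has 6 vertices, 6 edges. r(E) = 5.
Enumerate all 2^6 = 64 subsets.
Count subsets with r(E)-r(A)=4 and |A|-r(A)=0: 6.

6


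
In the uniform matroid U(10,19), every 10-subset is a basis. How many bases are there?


Bases of U(10,19) are all 10-element subsets of the 19-element ground set.
Number of bases = C(19,10).
C(19,10) = 19! / (10! * 9!) = 92378.

92378


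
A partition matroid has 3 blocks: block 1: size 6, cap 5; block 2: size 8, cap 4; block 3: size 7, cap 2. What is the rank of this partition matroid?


Rank of a partition matroid = sum of min(|Si|, ci) for each block.
= min(6,5) + min(8,4) + min(7,2)
= 5 + 4 + 2
= 11.

11


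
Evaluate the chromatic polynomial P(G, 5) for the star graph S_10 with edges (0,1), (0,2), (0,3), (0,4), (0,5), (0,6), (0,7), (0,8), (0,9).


P(tree, k) = k * (k-1)^(9) for any tree on 10 vertices.
P(5) = 5 * 4^9 = 5 * 262144 = 1310720.

1310720


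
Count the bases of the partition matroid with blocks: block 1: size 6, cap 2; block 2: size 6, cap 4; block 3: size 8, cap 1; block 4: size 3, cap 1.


A basis picks exactly ci elements from block i.
Number of bases = product of C(|Si|, ci).
= C(6,2) * C(6,4) * C(8,1) * C(3,1)
= 15 * 15 * 8 * 3
= 5400.

5400


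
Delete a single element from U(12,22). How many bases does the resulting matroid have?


Deleting e from U(12,22) gives U(12,21) since n > r.
Bases of U(12,21) = C(21,12) = 21! / (12! * 9!) = 293930.

293930


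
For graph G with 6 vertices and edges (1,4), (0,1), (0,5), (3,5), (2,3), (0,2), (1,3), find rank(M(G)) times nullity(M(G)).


r(M) = |V| - c = 6 - 1 = 5.
nullity = |E| - r(M) = 7 - 5 = 2.
Product = 5 * 2 = 10.

10


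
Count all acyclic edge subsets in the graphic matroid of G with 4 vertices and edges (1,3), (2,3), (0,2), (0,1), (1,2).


An independent set in a graphic matroid is an acyclic edge subset.
G has 4 vertices and 5 edges.
Enumerate all 2^5 = 32 subsets, checking for acyclicity.
Total independent sets = 24.

24


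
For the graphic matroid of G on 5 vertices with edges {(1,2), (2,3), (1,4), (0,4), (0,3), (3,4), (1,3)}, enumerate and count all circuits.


A circuit in a graphic matroid = edge set of a simple cycle.
G has 5 vertices and 7 edges.
Enumerating all minimal edge subsets forming cycles...
Total circuits found: 6.

6


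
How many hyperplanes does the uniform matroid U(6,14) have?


Hyperplanes of U(6,14) are flats of rank 5.
In a uniform matroid, these are exactly the (5)-element subsets.
Count = (14 choose 5) = 2002.

2002


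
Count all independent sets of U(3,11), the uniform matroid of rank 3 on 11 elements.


Independent sets of U(3,11) are all subsets of size <= 3.
Count = (11 choose 0) + (11 choose 1) + (11 choose 2) + (11 choose 3)
     = 1 + 11 + 55 + 165
     = 232.

232


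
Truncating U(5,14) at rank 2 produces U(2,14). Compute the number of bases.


Truncating U(5,14) to rank 2 gives U(2,14).
Bases of U(2,14) are all 2-element subsets of 14 elements.
Number of bases = C(14,2) = 14! / (2! * 12!) = 91.

91


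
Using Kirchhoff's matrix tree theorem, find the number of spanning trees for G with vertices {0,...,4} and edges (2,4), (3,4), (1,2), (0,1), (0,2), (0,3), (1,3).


By Kirchhoff's matrix tree theorem, the number of spanning trees equals
the determinant of any cofactor of the Laplacian matrix L.
G has 5 vertices and 7 edges.
Computing the (4 x 4) cofactor determinant gives 24.

24


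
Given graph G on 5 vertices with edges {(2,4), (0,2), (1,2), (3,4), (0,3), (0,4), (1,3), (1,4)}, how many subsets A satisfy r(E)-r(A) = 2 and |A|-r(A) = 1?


R(x,y) = sum over A in 2^E of x^(r(E)-r(A)) * y^(|A|-r(A)).
G has 5 vertices, 8 edges. r(E) = 4.
Enumerate all 2^8 = 256 subsets.
Count subsets with r(E)-r(A)=2 and |A|-r(A)=1: 4.

4


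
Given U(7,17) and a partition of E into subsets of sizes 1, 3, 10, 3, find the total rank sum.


r(Ai) = min(|Ai|, 7) for each part.
Sum = min(1,7) + min(3,7) + min(10,7) + min(3,7)
    = 1 + 3 + 7 + 3
    = 14.

14


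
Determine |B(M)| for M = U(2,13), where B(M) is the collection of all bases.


Bases of U(2,13) are all 2-element subsets of the 13-element ground set.
Number of bases = C(13,2).
C(13,2) = 13! / (2! * 11!) = 78.

78


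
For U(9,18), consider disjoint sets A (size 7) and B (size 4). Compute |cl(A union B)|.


|A union B| = 7 + 4 = 11 (disjoint).
In U(9,18), cl(S) = S if |S| < 9, else cl(S) = E.
Since 11 >= 9, cl(A union B) = E.
|cl(A union B)| = 18.

18


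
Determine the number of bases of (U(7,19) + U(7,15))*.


(M1+M2)* = M1* + M2*.
M1* = U(12,19), bases: C(19,12) = 50388.
M2* = U(8,15), bases: C(15,8) = 6435.
|B(M*)| = 50388 * 6435 = 324246780.

324246780


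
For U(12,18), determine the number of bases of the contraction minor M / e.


Contracting e from U(12,18) gives U(11,17).
Bases of U(11,17) = C(17,11) = 17! / (11! * 6!) = 12376.

12376


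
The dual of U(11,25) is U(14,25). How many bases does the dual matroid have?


The dual of U(r,n) is U(n-r, n) = U(14,25).
Bases of U(14,25) are all (14)-element subsets.
|B(M*)| = C(25,14) = 4457400.

4457400


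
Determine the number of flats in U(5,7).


Flats of U(5,7): every subset of size < 5 is a flat, plus E itself.
Count = C(7,0) + C(7,1) + C(7,2) + C(7,3) + C(7,4) + 1
     = 1 + 7 + 21 + 35 + 35 + 1
     = 100.

100


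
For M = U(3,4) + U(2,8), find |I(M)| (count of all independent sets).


For a direct sum, |I(M1+M2)| = |I(M1)| * |I(M2)|.
|I(U(3,4))| = sum C(4,k) for k=0..3 = 15.
|I(U(2,8))| = sum C(8,k) for k=0..2 = 37.
Total = 15 * 37 = 555.

555


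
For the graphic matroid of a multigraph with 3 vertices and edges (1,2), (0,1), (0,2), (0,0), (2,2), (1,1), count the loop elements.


In a graphic matroid, a loop is a self-loop edge (u,u) with rank 0.
Examining all 6 edges for self-loops...
Self-loops found: (0,0), (2,2), (1,1)
Number of loops = 3.

3


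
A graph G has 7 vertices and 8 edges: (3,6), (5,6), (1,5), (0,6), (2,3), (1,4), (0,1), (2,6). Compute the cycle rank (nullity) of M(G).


Cycle rank (nullity) = |E| - r(M) = |E| - (|V| - c).
|E| = 8, |V| = 7, c = 1.
Nullity = 8 - (7 - 1) = 8 - 6 = 2.

2


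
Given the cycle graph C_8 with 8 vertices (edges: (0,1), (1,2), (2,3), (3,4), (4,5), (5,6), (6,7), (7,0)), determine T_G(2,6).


T(C_8; x,y) = x + x^2 + ... + x^(7) + y.
T(2,6) = 2^1 + 2^2 + 2^3 + 2^4 + 2^5 + 2^6 + 2^7 + 6
= 2 + 4 + 8 + 16 + 32 + 64 + 128 + 6
= 260.

260


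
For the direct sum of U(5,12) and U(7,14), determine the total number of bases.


Bases of a direct sum M1 + M2: |B| = |B(M1)| * |B(M2)|.
|B(U(5,12))| = C(12,5) = 792.
|B(U(7,14))| = C(14,7) = 3432.
Total bases = 792 * 3432 = 2718144.

2718144


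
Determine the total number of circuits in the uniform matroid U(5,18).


In U(5,18), circuits are the (6)-element subsets.
Any set of 6 elements is dependent, and removing any one element gives
an independent set of size 5, so it is a minimal dependent set.
Number of circuits = C(18,6) = 18564.

18564


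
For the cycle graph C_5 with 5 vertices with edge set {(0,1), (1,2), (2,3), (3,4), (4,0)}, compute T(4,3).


T(C_5; x,y) = x + x^2 + ... + x^(4) + y.
T(4,3) = 4^1 + 4^2 + 4^3 + 4^4 + 3
= 4 + 16 + 64 + 256 + 3
= 343.

343


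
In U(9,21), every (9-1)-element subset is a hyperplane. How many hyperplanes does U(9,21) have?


Hyperplanes of U(9,21) are flats of rank 8.
In a uniform matroid, these are exactly the (8)-element subsets.
Count = (21 choose 8) = 203490.

203490


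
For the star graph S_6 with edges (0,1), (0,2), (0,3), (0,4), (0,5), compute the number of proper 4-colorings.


P(tree, k) = k * (k-1)^(5) for any tree on 6 vertices.
P(4) = 4 * 3^5 = 4 * 243 = 972.

972


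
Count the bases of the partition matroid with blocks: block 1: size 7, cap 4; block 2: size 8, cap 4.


A basis picks exactly ci elements from block i.
Number of bases = product of C(|Si|, ci).
= C(7,4) * C(8,4)
= 35 * 70
= 2450.

2450


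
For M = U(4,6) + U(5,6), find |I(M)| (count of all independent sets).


For a direct sum, |I(M1+M2)| = |I(M1)| * |I(M2)|.
|I(U(4,6))| = sum C(6,k) for k=0..4 = 57.
|I(U(5,6))| = sum C(6,k) for k=0..5 = 63.
Total = 57 * 63 = 3591.

3591


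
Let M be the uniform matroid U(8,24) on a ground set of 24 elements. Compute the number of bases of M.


Bases of U(8,24) are all 8-element subsets of the 24-element ground set.
Number of bases = C(24,8).
(24 choose 8) = 735471.

735471


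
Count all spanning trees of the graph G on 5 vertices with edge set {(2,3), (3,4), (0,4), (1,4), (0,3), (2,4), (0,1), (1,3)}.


By Kirchhoff's matrix tree theorem, the number of spanning trees equals
the determinant of any cofactor of the Laplacian matrix L.
G has 5 vertices and 8 edges.
Computing the (4 x 4) cofactor determinant gives 40.

40


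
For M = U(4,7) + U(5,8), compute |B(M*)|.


(M1+M2)* = M1* + M2*.
M1* = U(3,7), bases: C(7,3) = 35.
M2* = U(3,8), bases: C(8,3) = 56.
|B(M*)| = 35 * 56 = 1960.

1960


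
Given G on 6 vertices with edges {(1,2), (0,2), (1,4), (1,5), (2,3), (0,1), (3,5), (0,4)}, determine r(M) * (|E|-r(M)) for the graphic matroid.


r(M) = |V| - c = 6 - 1 = 5.
nullity = |E| - r(M) = 8 - 5 = 3.
Product = 5 * 3 = 15.

15


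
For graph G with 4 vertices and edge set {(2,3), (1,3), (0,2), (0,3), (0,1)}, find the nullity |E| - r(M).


Cycle rank (nullity) = |E| - r(M) = |E| - (|V| - c).
|E| = 5, |V| = 4, c = 1.
Nullity = 5 - (4 - 1) = 5 - 3 = 2.

2


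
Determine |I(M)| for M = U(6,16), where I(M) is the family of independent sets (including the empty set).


Independent sets of U(6,16) are all subsets of size <= 6.
Count = (16 choose 0) + (16 choose 1) + (16 choose 2) + (16 choose 3) + (16 choose 4) + (16 choose 5) + (16 choose 6)
     = 1 + 16 + 120 + 560 + 1820 + 4368 + 8008
     = 14893.

14893


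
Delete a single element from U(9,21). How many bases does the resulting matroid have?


Deleting e from U(9,21) gives U(9,20) since n > r.
Bases of U(9,20) = (20 choose 9) = 167960.

167960


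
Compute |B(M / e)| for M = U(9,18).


Contracting e from U(9,18) gives U(8,17).
Bases of U(8,17) = C(17,8) = 24310.

24310


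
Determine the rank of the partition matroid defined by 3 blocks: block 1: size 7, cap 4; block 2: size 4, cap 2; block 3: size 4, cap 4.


Rank of a partition matroid = sum of min(|Si|, ci) for each block.
= min(7,4) + min(4,2) + min(4,4)
= 4 + 2 + 4
= 10.

10


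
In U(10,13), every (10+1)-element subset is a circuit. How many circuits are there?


In U(10,13), circuits are the (11)-element subsets.
Any set of 11 elements is dependent, and removing any one element gives
an independent set of size 10, so it is a minimal dependent set.
Number of circuits = C(13,11) = 78.

78


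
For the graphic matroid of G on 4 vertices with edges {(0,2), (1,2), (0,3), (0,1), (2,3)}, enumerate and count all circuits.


A circuit in a graphic matroid = edge set of a simple cycle.
G has 4 vertices and 5 edges.
Enumerating all minimal edge subsets forming cycles...
Total circuits found: 3.

3


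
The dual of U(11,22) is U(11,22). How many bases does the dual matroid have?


The dual of U(r,n) is U(n-r, n) = U(11,22).
Bases of U(11,22) are all (11)-element subsets.
|B(M*)| = C(22,11) = 705432.

705432


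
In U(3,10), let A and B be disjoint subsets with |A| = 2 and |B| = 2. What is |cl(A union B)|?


|A union B| = 2 + 2 = 4 (disjoint).
In U(3,10), cl(S) = S if |S| < 3, else cl(S) = E.
Since 4 >= 3, cl(A union B) = E.
|cl(A union B)| = 10.

10


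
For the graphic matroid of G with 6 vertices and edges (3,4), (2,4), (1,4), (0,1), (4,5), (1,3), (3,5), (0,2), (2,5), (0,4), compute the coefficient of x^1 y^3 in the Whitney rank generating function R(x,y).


R(x,y) = sum over A in 2^E of x^(r(E)-r(A)) * y^(|A|-r(A)).
G has 6 vertices, 10 edges. r(E) = 5.
Enumerate all 2^10 = 1024 subsets.
Count subsets with r(E)-r(A)=1 and |A|-r(A)=3: 5.

5


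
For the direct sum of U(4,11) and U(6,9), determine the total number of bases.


Bases of a direct sum M1 + M2: |B| = |B(M1)| * |B(M2)|.
|B(U(4,11))| = C(11,4) = 330.
|B(U(6,9))| = C(9,6) = 84.
Total bases = 330 * 84 = 27720.

27720


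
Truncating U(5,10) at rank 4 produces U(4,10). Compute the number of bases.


Truncating U(5,10) to rank 4 gives U(4,10).
Bases of U(4,10) are all 4-element subsets of 10 elements.
Number of bases = C(10,4) = (10 * 9 * 8 * 7) / (1 * 2 * 3 * 4) = 210.

210


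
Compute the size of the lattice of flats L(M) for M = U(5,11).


Flats of U(5,11): every subset of size < 5 is a flat, plus E itself.
Count = (11 choose 0) + (11 choose 1) + (11 choose 2) + (11 choose 3) + (11 choose 4) + 1
     = 1 + 11 + 55 + 165 + 330 + 1
     = 563.

563


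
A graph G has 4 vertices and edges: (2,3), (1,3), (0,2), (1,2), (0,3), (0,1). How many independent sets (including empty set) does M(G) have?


An independent set in a graphic matroid is an acyclic edge subset.
G has 4 vertices and 6 edges.
Enumerate all 2^6 = 64 subsets, checking for acyclicity.
Total independent sets = 38.

38


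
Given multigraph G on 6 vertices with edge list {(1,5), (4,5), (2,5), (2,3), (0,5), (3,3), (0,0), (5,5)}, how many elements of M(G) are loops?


In a graphic matroid, a loop is a self-loop edge (u,u) with rank 0.
Examining all 8 edges for self-loops...
Self-loops found: (3,3), (0,0), (5,5)
Number of loops = 3.

3


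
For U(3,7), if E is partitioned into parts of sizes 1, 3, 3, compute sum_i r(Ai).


r(Ai) = min(|Ai|, 3) for each part.
Sum = min(1,3) + min(3,3) + min(3,3)
    = 1 + 3 + 3
    = 7.

7


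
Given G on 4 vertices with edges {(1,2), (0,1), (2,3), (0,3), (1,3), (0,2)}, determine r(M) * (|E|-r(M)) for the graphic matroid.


r(M) = |V| - c = 4 - 1 = 3.
nullity = |E| - r(M) = 6 - 3 = 3.
Product = 3 * 3 = 9.

9


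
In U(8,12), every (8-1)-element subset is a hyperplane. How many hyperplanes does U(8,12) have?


Hyperplanes of U(8,12) are flats of rank 7.
In a uniform matroid, these are exactly the (7)-element subsets.
Count = (12 choose 7) = 792.

792


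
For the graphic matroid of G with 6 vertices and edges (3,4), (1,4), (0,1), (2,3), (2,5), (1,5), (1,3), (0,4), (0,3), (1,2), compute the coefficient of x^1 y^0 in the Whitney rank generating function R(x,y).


R(x,y) = sum over A in 2^E of x^(r(E)-r(A)) * y^(|A|-r(A)).
G has 6 vertices, 10 edges. r(E) = 5.
Enumerate all 2^10 = 1024 subsets.
Count subsets with r(E)-r(A)=1 and |A|-r(A)=0: 162.

162


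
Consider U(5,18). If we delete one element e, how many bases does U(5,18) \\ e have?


Deleting e from U(5,18) gives U(5,17) since n > r.
Bases of U(5,17) = C(17,5) = 17! / (5! * 12!) = 6188.

6188


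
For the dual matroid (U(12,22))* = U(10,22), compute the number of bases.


The dual of U(r,n) is U(n-r, n) = U(10,22).
Bases of U(10,22) are all (10)-element subsets.
|B(M*)| = C(22,10) = 646646.

646646


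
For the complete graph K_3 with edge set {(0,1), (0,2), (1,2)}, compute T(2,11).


T(K_3; x,y) = x^2 + x + y.
T(2,11) = 4 + 2 + 11 = 17.

17


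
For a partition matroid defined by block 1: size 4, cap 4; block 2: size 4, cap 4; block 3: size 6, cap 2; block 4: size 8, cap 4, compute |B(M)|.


A basis picks exactly ci elements from block i.
Number of bases = product of C(|Si|, ci).
= C(4,4) * C(4,4) * C(6,2) * C(8,4)
= 1 * 1 * 15 * 70
= 1050.

1050


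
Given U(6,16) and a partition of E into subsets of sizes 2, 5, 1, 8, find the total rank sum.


r(Ai) = min(|Ai|, 6) for each part.
Sum = min(2,6) + min(5,6) + min(1,6) + min(8,6)
    = 2 + 5 + 1 + 6
    = 14.

14


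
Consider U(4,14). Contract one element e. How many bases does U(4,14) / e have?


Contracting e from U(4,14) gives U(3,13).
Bases of U(3,13) = C(13,3) = 13! / (3! * 10!) = 286.

286


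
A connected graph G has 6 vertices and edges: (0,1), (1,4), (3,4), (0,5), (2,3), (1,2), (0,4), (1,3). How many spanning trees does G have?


By Kirchhoff's matrix tree theorem, the number of spanning trees equals
the determinant of any cofactor of the Laplacian matrix L.
G has 6 vertices and 8 edges.
Computing the (5 x 5) cofactor determinant gives 21.

21


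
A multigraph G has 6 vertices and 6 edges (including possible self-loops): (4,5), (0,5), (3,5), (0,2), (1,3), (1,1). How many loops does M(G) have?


In a graphic matroid, a loop is a self-loop edge (u,u) with rank 0.
Examining all 6 edges for self-loops...
Self-loops found: (1,1)
Number of loops = 1.

1


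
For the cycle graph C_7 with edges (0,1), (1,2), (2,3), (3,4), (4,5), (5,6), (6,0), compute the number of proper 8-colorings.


P(C_7, k) = (k-1)^7 + (-1)^7*(k-1).
P(8) = (7)^7 - 7
= 823543 - 7 = 823536.

823536


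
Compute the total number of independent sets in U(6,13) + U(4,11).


For a direct sum, |I(M1+M2)| = |I(M1)| * |I(M2)|.
|I(U(6,13))| = sum C(13,k) for k=0..6 = 4096.
|I(U(4,11))| = sum C(11,k) for k=0..4 = 562.
Total = 4096 * 562 = 2301952.

2301952


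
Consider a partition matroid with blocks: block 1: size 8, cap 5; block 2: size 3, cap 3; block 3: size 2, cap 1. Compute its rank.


Rank of a partition matroid = sum of min(|Si|, ci) for each block.
= min(8,5) + min(3,3) + min(2,1)
= 5 + 3 + 1
= 9.

9


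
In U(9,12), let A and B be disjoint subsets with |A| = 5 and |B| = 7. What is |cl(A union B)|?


|A union B| = 5 + 7 = 12 (disjoint).
In U(9,12), cl(S) = S if |S| < 9, else cl(S) = E.
Since 12 >= 9, cl(A union B) = E.
|cl(A union B)| = 12.

12


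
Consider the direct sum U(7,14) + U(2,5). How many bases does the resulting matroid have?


Bases of a direct sum M1 + M2: |B| = |B(M1)| * |B(M2)|.
|B(U(7,14))| = C(14,7) = 3432.
|B(U(2,5))| = C(5,2) = 10.
Total bases = 3432 * 10 = 34320.

34320


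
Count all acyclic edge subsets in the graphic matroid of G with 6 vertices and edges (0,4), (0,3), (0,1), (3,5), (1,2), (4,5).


An independent set in a graphic matroid is an acyclic edge subset.
G has 6 vertices and 6 edges.
Enumerate all 2^6 = 64 subsets, checking for acyclicity.
Total independent sets = 60.

60


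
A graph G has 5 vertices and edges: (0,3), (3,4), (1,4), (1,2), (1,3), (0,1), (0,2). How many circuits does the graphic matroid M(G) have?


A circuit in a graphic matroid = edge set of a simple cycle.
G has 5 vertices and 7 edges.
Enumerating all minimal edge subsets forming cycles...
Total circuits found: 6.

6


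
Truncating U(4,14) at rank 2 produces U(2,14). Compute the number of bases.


Truncating U(4,14) to rank 2 gives U(2,14).
Bases of U(2,14) are all 2-element subsets of 14 elements.
Number of bases = C(14,2) = (14 * 13) / (1 * 2) = 91.

91


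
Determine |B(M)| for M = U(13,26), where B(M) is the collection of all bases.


Bases of U(13,26) are all 13-element subsets of the 26-element ground set.
Number of bases = C(26,13).
C(26,13) = 10400600.

10400600


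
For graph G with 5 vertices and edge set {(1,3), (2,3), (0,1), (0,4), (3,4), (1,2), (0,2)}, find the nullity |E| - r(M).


Cycle rank (nullity) = |E| - r(M) = |E| - (|V| - c).
|E| = 7, |V| = 5, c = 1.
Nullity = 7 - (5 - 1) = 7 - 4 = 3.

3


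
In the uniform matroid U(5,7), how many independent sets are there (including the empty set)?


Independent sets of U(5,7) are all subsets of size <= 5.
Count = (7 choose 0) + (7 choose 1) + (7 choose 2) + (7 choose 3) + (7 choose 4) + (7 choose 5)
     = 1 + 7 + 21 + 35 + 35 + 21
     = 120.

120


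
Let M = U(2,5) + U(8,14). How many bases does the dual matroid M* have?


(M1+M2)* = M1* + M2*.
M1* = U(3,5), bases: C(5,3) = 10.
M2* = U(6,14), bases: C(14,6) = 3003.
|B(M*)| = 10 * 3003 = 30030.

30030


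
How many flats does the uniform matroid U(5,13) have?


Flats of U(5,13): every subset of size < 5 is a flat, plus E itself.
Count = (13 choose 0) + (13 choose 1) + (13 choose 2) + (13 choose 3) + (13 choose 4) + 1
     = 1 + 13 + 78 + 286 + 715 + 1
     = 1094.

1094


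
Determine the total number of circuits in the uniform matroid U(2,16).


In U(2,16), circuits are the (3)-element subsets.
Any set of 3 elements is dependent, and removing any one element gives
an independent set of size 2, so it is a minimal dependent set.
Number of circuits = C(16,3) = (16 * 15 * 14) / (1 * 2 * 3) = 560.

560
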